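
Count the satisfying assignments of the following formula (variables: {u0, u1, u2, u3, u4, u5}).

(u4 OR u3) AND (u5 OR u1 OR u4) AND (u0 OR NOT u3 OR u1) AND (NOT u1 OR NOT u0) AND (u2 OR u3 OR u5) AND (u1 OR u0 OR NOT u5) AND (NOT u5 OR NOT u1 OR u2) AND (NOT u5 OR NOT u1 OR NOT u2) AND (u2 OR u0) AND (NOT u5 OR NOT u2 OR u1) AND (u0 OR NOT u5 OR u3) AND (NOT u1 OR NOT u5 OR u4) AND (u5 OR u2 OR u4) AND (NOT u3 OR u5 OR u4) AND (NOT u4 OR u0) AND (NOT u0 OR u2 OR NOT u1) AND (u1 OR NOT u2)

There are 2^6 = 64 truth assignments over (u0, u1, u2, u3, u4, u5).
Split on u3. With u3 = true, the clauses containing u3 are satisfied and NOT u3 drops from the rest; 3 of the 2^5 = 32 assignments to the other variables satisfy what remains.
With u3 = false, by the same count on the reduced clause set, 1 assignment works.
Total: 3 + 1 = 4.

4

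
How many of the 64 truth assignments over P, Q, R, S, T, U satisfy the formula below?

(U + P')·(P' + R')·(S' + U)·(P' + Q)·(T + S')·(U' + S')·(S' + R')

There are 2^6 = 64 truth assignments over (P, Q, R, S, T, U).
Split on T. With T = 1, the clauses containing T are satisfied and T' drops from the rest; 9 of the 2^5 = 32 assignments to the other variables satisfy what remains.
With T = 0, by the same count on the reduced clause set, 9 assignments work.
(One model: P=F, Q=F, R=F, S=F, T=F, U=F.)
Total: 9 + 9 = 18.

18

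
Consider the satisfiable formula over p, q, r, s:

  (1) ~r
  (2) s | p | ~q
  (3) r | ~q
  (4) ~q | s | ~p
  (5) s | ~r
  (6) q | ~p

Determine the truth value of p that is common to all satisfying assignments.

False

Suppose p = 1.
The clause (~r) is unit, so r = 0.
The clause (~q) is unit, so q = 0.
But (q) is also a unit clause — contradiction.
So every satisfying assignment has p = False.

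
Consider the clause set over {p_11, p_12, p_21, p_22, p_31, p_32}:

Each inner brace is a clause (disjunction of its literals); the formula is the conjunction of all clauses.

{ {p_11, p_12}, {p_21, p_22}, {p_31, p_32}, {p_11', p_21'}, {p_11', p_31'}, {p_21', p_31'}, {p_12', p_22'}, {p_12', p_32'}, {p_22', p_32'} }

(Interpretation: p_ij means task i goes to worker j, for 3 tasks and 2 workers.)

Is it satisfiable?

No

Case p_11 = 1:
The clause (p_21') is unit, so p_21 = 0.
The clause (p_22) is unit, so p_22 = 1.
The clause (p_31') is unit, so p_31 = 0.
The clause (p_32) is unit, so p_32 = 1.
Now (p_32') is unsatisfied and unit — conflict.
Undo p_11 and try p_11 = 0.
The clause (p_12) is unit, so p_12 = 1.
The clause (p_22') is unit, so p_22 = 0.
The clause (p_21) is unit, so p_21 = 1.
The clause (p_31') is unit, so p_31 = 0.
The clause (p_32) is unit, so p_32 = 1.
Now (p_32') is unsatisfied and unit — conflict.
Both values of p_11 lead to a conflict.
No assignment satisfies every clause.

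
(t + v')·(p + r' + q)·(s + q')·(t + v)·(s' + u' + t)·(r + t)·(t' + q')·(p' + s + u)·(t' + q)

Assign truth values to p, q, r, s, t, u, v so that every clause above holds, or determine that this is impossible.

Case t = 1:
From the singleton clause (q'), q = 0.
Now (q) is unsatisfied and unit — conflict.
Backtrack on t: now try t = 0.
From the singleton clause (v'), v = 0.
Now (v) is unsatisfied and unit — conflict.
Either choice for t ends in contradiction.

UNSATISFIABLE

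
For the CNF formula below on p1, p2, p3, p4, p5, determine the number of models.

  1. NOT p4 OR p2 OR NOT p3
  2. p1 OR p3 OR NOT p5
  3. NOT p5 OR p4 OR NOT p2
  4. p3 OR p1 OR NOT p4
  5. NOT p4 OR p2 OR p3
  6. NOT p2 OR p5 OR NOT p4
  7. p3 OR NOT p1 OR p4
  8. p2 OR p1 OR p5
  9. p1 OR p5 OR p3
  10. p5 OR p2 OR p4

7

There are 2^5 = 32 truth assignments over (p1, p2, p3, p4, p5).
Split on p1. With p1 = true, the clauses containing p1 are satisfied and NOT p1 drops from the rest; 4 of the 2^4 = 16 assignments to the other variables satisfy what remains.
With p1 = false, by the same count on the reduced clause set, 3 assignments work.
(One model: p1=F, p2=F, p3=T, p4=F, p5=T.)
Total: 4 + 3 = 7.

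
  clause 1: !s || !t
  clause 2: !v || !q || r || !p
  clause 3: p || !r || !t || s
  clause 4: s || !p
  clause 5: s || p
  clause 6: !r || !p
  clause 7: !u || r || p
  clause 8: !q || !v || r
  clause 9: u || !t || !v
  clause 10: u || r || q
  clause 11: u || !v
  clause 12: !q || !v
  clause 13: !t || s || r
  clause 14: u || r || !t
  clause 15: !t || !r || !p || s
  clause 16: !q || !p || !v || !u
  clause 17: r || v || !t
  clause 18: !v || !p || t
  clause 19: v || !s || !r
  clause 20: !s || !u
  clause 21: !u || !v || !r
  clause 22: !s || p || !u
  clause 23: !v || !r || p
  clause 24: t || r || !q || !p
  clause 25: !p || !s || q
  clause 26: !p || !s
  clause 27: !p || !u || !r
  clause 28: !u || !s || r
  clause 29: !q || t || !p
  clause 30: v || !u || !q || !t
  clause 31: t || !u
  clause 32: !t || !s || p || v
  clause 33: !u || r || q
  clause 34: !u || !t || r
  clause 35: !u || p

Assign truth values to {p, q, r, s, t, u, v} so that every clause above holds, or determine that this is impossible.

Branch on s: set s = true.
(!t) alone gives t = false.
(!u) alone gives u = false.
(!v) alone gives v = false.
(!r) alone gives r = false.
(q) alone gives q = true.
(!p) alone gives p = false.
Every clause now holds.

p: false, q: true, r: false, s: true, t: false, u: false, v: false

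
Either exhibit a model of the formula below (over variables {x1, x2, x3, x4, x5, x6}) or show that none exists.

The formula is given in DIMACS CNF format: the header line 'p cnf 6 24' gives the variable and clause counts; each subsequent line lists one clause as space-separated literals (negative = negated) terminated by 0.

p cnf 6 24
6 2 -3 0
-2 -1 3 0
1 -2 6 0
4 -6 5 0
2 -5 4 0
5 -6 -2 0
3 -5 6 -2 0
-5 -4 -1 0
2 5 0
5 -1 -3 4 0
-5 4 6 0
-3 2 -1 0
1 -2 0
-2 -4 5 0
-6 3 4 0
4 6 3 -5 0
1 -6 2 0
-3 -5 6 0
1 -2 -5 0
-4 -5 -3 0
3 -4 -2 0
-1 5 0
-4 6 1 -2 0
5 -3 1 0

Branch on x2: set x2 = True.
(x1) alone gives x1 = True.
(x3) alone gives x3 = True.
(x5) alone gives x5 = True.
(¬x4) alone gives x4 = False.
(x6) alone gives x6 = True.
This assignment satisfies each clause.

x1=True; x2=True; x3=True; x4=False; x5=True; x6=True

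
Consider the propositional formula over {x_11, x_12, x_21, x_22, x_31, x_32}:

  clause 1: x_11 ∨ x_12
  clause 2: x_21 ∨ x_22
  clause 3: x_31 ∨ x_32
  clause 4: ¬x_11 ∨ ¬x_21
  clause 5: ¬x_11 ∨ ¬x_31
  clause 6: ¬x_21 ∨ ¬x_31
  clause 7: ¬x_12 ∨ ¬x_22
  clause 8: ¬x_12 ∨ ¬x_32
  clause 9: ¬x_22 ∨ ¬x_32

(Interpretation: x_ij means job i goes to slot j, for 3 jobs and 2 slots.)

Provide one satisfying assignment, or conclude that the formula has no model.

UNSATISFIABLE

Case x_11 = True:
(¬x_21) alone gives x_21 = False.
(x_22) alone gives x_22 = True.
(¬x_31) alone gives x_31 = False.
(x_32) alone gives x_32 = True.
Now (¬x_32) is unsatisfied and unit — conflict.
Backtrack on x_11: now try x_11 = False.
(x_12) alone gives x_12 = True.
(¬x_22) alone gives x_22 = False.
(x_21) alone gives x_21 = True.
(¬x_31) alone gives x_31 = False.
(x_32) alone gives x_32 = True.
Now (¬x_32) is unsatisfied and unit — conflict.
Neither x_11 = True nor x_11 = False works.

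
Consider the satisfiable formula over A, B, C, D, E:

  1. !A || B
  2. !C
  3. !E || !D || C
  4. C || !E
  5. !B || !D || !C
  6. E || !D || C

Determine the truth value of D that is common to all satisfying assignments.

False

Suppose D = true.
From the singleton clause (!C), C = false.
From the singleton clause (!E), E = false.
Now (E) is unsatisfied and unit — conflict.
So every satisfying assignment has D = False.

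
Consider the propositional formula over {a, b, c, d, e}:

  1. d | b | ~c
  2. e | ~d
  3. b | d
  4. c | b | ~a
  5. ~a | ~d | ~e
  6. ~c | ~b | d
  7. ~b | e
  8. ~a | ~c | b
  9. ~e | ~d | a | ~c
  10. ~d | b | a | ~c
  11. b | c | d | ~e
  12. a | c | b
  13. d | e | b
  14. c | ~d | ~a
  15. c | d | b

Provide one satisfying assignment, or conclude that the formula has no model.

Suppose e = 1.
Suppose b = 1.
Suppose a = 0.
Suppose c = 0.
Every clause is now satisfied; d is unconstrained.

a: 0; b: 1; c: 0; d: 0; e: 1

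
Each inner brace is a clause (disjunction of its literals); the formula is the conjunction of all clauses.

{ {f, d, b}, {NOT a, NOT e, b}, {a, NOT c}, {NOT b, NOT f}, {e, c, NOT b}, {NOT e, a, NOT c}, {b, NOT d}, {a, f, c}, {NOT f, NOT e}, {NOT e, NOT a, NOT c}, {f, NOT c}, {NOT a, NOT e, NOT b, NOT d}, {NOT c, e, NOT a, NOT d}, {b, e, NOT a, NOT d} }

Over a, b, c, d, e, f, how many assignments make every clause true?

There are 2^6 = 64 truth assignments over (a, b, c, d, e, f).
Split on b. With b = true, the clauses containing b are satisfied and NOT b drops from the rest; 1 of the 2^5 = 32 assignments to the other variables satisfy what remains.
With b = false, by the same count on the reduced clause set, 3 assignments work.
(One model: a=F, b=F, c=F, d=F, e=F, f=T.)
Total: 1 + 3 = 4.

4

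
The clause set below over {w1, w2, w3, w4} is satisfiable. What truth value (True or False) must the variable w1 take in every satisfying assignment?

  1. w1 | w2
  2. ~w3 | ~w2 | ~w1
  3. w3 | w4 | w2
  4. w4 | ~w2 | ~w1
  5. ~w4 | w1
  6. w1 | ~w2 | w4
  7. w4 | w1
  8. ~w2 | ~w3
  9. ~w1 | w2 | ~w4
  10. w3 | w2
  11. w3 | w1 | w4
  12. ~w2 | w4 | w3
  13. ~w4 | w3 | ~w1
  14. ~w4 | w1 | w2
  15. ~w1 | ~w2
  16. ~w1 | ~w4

True

Suppose w1 = 0.
From the singleton clause (w2), w2 = 1.
From the singleton clause (~w4), w4 = 0.
But (w4) is also a unit clause — contradiction.
So every satisfying assignment has w1 = True.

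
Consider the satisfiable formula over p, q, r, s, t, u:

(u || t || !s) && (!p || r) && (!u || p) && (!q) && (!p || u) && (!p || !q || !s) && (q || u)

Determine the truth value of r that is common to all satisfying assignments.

Suppose r = false.
The clause (!p) is unit, so p = false.
The clause (!u) is unit, so u = false.
The clause (!q) is unit, so q = false.
But (q) is also a unit clause — contradiction.
So every satisfying assignment has r = True.

True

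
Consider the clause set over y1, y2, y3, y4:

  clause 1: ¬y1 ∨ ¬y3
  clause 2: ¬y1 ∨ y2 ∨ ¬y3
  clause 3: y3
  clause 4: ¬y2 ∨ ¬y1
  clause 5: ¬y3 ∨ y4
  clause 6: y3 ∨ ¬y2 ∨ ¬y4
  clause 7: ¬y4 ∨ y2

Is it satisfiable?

The clause (y3) is unit, so y3 = True.
The clause (¬y1) is unit, so y1 = False.
The clause (y4) is unit, so y4 = True.
The clause (y2) is unit, so y2 = True.
This assignment satisfies each clause.
A satisfying assignment: y1: False,  y2: True,  y3: True,  y4: True.

Yes, satisfiable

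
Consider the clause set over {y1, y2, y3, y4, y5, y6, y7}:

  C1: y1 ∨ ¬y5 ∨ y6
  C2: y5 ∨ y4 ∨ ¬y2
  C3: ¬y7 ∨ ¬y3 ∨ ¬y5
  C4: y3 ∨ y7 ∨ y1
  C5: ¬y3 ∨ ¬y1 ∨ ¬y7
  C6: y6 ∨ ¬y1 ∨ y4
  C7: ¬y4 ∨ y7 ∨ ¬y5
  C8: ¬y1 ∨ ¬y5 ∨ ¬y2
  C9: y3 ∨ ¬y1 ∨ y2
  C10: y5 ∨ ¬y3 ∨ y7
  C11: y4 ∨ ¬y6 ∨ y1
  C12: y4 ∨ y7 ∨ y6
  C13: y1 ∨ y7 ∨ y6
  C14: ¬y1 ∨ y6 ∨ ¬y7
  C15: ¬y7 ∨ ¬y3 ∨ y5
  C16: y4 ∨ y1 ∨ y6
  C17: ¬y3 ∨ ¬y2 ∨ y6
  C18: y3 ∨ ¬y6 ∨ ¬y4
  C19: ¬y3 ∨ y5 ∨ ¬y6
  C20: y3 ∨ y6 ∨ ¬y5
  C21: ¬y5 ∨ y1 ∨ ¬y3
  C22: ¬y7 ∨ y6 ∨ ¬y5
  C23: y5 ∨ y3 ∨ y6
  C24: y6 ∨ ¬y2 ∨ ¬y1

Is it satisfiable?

Satisfiable

Suppose y1 = True.
Suppose y3 = True.
(¬y7) alone gives y7 = False.
(y5) alone gives y5 = True.
(¬y4) alone gives y4 = False.
(y6) alone gives y6 = True.
(¬y2) alone gives y2 = False.
All clauses are satisfied.
A satisfying assignment: y1: True, y2: False, y3: True, y4: False, y5: True, y6: True, y7: False.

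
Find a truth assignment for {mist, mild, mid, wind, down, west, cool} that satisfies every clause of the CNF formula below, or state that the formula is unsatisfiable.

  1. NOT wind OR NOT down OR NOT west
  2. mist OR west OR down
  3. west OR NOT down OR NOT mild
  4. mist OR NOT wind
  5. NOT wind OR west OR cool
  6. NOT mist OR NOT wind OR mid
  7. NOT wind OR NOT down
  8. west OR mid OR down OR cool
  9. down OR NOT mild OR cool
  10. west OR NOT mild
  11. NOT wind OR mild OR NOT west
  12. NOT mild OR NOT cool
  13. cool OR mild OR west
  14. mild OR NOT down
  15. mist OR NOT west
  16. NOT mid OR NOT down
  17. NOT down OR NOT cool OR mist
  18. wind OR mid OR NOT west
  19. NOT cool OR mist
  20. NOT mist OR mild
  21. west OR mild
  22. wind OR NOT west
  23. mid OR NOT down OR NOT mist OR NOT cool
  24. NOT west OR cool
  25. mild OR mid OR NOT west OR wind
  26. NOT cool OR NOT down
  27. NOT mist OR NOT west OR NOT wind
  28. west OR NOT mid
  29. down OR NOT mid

Try mist = true.
From the singleton clause (mild), mild = true.
From the singleton clause (west), west = true.
From the singleton clause (NOT cool), cool = false.
But (cool) is also a unit clause — contradiction.
Undo mist and try mist = false.
From the singleton clause (NOT wind), wind = false.
From the singleton clause (NOT west), west = false.
From the singleton clause (down), down = true.
From the singleton clause (NOT mild), mild = false.
But (mild) is also a unit clause — contradiction.
Neither mist = true nor mist = false works.

UNSATISFIABLE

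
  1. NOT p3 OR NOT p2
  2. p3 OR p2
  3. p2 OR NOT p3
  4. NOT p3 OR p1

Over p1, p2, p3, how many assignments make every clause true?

There are 2^3 = 8 truth assignments over (p1, p2, p3).
Check each against the 4 clauses (columns in the order p1, p2, p3):
  F F F  ✗ fails (p3 OR p2)
  F F T  ✗ fails (p2 OR NOT p3)
  F T F  ✓ satisfies all
  F T T  ✗ fails (NOT p3 OR NOT p2)
  T F F  ✗ fails (p3 OR p2)
  T F T  ✗ fails (p2 OR NOT p3)
  T T F  ✓ satisfies all
  T T T  ✗ fails (NOT p3 OR NOT p2)
2 of the 8 rows are models.

2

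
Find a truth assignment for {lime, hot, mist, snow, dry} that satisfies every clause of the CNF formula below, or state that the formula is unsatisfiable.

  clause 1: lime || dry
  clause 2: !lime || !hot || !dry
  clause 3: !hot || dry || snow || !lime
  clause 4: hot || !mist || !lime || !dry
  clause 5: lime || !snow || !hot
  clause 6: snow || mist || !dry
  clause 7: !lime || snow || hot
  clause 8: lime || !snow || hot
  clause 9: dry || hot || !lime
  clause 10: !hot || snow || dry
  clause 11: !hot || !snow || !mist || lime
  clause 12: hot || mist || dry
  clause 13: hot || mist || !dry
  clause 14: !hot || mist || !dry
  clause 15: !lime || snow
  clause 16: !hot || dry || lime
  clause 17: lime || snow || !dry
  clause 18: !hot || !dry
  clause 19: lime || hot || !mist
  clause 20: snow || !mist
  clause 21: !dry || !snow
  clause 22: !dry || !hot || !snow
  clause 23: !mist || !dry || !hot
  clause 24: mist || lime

Try lime = true.
The clause (snow) is unit, so snow = true.
The clause (!dry) is unit, so dry = false.
The clause (hot) is unit, so hot = true.
All clauses hold; mist can take either value.

lime: true, hot: true, mist: false, snow: true, dry: false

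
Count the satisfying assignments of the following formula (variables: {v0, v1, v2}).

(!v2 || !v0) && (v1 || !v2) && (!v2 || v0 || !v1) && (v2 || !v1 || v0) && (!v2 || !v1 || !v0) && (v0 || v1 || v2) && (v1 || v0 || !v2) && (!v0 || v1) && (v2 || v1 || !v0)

There are 2^3 = 8 truth assignments over (v0, v1, v2).
Check each against the 9 clauses (columns in the order v0, v1, v2):
  F F F  ✗ fails (v0 || v1 || v2)
  F F T  ✗ fails (v1 || !v2)
  F T F  ✗ fails (v2 || !v1 || v0)
  F T T  ✗ fails (!v2 || v0 || !v1)
  T F F  ✗ fails (!v0 || v1)
  T F T  ✗ fails (!v2 || !v0)
  T T F  ✓ satisfies all
  T T T  ✗ fails (!v2 || !v0)
1 of the 8 rows is a model.

1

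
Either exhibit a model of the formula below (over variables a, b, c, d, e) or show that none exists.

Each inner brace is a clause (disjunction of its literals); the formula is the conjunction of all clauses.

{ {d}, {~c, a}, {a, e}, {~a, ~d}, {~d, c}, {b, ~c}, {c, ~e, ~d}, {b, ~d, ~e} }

(d) alone gives d = 1.
(~a) alone gives a = 0.
(~c) alone gives c = 0.
Now (c) is unsatisfied and unit — conflict.

UNSATISFIABLE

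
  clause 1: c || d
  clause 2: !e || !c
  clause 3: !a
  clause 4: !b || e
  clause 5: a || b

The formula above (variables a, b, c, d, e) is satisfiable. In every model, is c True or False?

False

Suppose c = true.
The clause (!e) is unit, so e = false.
The clause (!a) is unit, so a = false.
The clause (!b) is unit, so b = false.
Now (b) is unsatisfied and unit — conflict.
So every satisfying assignment has c = False.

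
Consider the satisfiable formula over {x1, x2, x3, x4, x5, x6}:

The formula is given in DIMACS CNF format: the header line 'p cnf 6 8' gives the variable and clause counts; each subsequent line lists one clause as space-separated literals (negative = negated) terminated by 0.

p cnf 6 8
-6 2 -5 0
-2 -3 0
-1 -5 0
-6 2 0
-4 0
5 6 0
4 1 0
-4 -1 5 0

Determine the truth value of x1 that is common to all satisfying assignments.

Suppose x1 = False.
From the singleton clause (¬x4), x4 = False.
Now (x4) is unsatisfied and unit — conflict.
So every satisfying assignment has x1 = True.

True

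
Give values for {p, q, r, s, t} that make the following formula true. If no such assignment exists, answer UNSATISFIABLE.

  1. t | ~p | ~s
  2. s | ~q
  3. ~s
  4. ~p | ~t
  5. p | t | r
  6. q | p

p=1; q=0; r=1; s=0; t=0

Unit clause (~s) forces s = 0.
Unit clause (~q) forces q = 0.
Unit clause (p) forces p = 1.
Unit clause (~t) forces t = 0.
No clause remains; r is free.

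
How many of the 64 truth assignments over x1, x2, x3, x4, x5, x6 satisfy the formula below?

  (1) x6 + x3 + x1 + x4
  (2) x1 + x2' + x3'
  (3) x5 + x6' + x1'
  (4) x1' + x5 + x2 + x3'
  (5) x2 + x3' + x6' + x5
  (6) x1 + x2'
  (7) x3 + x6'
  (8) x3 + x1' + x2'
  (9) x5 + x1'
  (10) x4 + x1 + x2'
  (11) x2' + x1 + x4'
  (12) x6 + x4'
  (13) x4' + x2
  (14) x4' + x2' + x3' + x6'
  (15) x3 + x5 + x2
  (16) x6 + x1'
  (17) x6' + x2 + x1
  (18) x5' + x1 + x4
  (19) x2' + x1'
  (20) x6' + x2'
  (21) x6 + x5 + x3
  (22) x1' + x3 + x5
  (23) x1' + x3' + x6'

1

There are 2^6 = 64 truth assignments over (x1, x2, x3, x4, x5, x6).
Split on x1. With x1 = 1, the clauses containing x1 are satisfied and x1' drops from the rest; 0 of the 2^5 = 32 assignments to the other variables satisfy what remains.
With x1 = 0, by the same count on the reduced clause set, 1 assignment works.
(One model: x1=F, x2=F, x3=T, x4=F, x5=F, x6=F.)
Total: 0 + 1 = 1.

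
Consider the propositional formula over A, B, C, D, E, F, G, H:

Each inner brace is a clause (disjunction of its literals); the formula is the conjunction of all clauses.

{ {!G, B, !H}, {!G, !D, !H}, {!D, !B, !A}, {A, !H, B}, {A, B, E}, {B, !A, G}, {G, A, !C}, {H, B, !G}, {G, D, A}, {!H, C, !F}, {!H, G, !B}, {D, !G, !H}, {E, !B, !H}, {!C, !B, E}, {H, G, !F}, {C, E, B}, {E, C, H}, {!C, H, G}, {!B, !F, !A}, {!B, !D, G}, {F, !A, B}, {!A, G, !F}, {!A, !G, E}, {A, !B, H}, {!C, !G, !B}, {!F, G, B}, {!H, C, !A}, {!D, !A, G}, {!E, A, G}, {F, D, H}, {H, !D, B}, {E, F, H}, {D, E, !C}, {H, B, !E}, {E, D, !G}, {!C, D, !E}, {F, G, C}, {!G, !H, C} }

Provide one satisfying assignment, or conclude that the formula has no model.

Try G = false.
Try B = true.
(!H) alone gives H = false.
(!F) alone gives F = false.
(!C) alone gives C = false.
Now (C) is unsatisfied and unit — conflict.
That branch fails; take B = false instead.
(!A) alone gives A = false.
(!H) alone gives H = false.
(E) alone gives E = true.
Now (!E) is unsatisfied and unit — conflict.
Neither B = true nor B = false works.
That branch fails; take G = true instead.
Try B = true.
(!C) alone gives C = false.
(!H) alone gives H = false.
(E) alone gives E = true.
(A) alone gives A = true.
(!D) alone gives D = false.
(!F) alone gives F = false.
Now (F) is unsatisfied and unit — conflict.
That branch fails; take B = false instead.
(!H) alone gives H = false.
Now (H) is unsatisfied and unit — conflict.
Neither B = true nor B = false works.
Neither G = true nor G = false works.

UNSATISFIABLE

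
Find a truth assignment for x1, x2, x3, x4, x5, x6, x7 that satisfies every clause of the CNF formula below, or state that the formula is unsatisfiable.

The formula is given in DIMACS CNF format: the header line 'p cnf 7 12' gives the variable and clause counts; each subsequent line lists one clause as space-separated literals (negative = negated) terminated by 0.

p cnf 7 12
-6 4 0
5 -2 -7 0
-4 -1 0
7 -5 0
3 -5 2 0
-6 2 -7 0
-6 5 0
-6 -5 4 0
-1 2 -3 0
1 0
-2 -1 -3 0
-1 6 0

UNSATISFIABLE

The clause (x1) is unit, so x1 = True.
The clause (¬x4) is unit, so x4 = False.
The clause (¬x6) is unit, so x6 = False.
That conflicts with the unit clause (x6).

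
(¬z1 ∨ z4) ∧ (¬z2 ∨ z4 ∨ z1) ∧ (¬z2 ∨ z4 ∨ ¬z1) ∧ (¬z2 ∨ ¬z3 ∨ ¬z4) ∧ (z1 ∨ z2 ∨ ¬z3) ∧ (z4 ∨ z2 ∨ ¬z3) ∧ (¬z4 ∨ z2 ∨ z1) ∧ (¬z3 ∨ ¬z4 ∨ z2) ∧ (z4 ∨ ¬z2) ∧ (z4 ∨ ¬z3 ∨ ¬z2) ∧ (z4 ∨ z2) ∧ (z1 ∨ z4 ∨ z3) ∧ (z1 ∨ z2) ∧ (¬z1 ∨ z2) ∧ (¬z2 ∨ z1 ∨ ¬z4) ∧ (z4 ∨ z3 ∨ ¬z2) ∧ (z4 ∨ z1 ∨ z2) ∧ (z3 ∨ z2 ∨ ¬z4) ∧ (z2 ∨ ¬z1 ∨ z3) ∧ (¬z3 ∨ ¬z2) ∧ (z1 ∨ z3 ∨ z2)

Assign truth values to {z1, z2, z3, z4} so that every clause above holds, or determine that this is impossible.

z1=True; z2=True; z3=False; z4=True

Suppose z1 = True.
(z4) alone gives z4 = True.
(z2) alone gives z2 = True.
(¬z3) alone gives z3 = False.
All clauses are satisfied.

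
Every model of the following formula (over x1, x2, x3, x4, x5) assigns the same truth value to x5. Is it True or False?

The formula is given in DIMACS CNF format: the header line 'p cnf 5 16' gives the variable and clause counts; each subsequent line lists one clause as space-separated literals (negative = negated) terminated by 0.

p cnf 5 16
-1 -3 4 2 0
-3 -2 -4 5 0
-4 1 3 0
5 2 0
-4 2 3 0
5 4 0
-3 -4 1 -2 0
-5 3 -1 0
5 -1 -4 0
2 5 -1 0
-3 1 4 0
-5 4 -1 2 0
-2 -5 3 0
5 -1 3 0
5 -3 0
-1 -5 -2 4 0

True

Suppose x5 = False.
(x2) alone gives x2 = True.
(x4) alone gives x4 = True.
(¬x3) alone gives x3 = False.
(x1) alone gives x1 = True.
But (¬x1) is also a unit clause — contradiction.
So every satisfying assignment has x5 = True.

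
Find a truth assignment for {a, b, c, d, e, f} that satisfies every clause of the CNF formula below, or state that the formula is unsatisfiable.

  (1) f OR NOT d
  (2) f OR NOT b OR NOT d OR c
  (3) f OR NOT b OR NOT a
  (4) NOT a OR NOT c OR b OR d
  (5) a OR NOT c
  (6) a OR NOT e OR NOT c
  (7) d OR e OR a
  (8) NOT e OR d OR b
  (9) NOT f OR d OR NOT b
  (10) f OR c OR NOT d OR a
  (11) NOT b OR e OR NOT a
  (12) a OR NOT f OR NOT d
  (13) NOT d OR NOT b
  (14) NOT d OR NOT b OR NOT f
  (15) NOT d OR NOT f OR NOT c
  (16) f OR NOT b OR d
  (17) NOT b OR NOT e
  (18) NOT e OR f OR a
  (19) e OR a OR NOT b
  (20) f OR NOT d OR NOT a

a: true; b: false; c: false; d: false; e: false; f: false

Case f = false:
Unit clause (NOT d) forces d = false.
Unit clause (NOT b) forces b = false.
Unit clause (NOT e) forces e = false.
Unit clause (a) forces a = true.
Unit clause (NOT c) forces c = false.
All clauses are satisfied.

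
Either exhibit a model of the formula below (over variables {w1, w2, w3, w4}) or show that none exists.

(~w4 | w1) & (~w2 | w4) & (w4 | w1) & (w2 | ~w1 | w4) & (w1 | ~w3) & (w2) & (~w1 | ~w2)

Unit clause (w2) forces w2 = 1.
Unit clause (w4) forces w4 = 1.
Unit clause (w1) forces w1 = 1.
That conflicts with the unit clause (~w1).

UNSATISFIABLE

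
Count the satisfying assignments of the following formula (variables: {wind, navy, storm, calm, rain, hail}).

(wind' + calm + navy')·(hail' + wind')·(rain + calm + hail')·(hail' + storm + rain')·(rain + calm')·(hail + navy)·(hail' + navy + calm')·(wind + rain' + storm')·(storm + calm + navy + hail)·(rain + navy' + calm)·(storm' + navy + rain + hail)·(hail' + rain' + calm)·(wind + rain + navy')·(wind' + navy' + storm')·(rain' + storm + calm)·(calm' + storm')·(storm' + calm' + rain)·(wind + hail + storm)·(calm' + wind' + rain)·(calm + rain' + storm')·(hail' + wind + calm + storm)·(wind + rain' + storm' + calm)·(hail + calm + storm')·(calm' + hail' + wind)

1

There are 2^6 = 64 truth assignments over (wind, navy, storm, calm, rain, hail).
Split on hail. With hail = 1, the clauses containing hail are satisfied and hail' drops from the rest; 0 of the 2^5 = 32 assignments to the other variables satisfy what remains.
With hail = 0, by the same count on the reduced clause set, 1 assignment works.
Total: 0 + 1 = 1.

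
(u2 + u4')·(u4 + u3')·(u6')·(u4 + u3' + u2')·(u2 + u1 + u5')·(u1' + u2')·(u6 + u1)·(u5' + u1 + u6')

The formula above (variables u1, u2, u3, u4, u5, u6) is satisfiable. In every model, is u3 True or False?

False

Suppose u3 = 1.
The clause (u4) is unit, so u4 = 1.
The clause (u2) is unit, so u2 = 1.
The clause (u6') is unit, so u6 = 0.
The clause (u1') is unit, so u1 = 0.
Now (u1) is unsatisfied and unit — conflict.
So every satisfying assignment has u3 = False.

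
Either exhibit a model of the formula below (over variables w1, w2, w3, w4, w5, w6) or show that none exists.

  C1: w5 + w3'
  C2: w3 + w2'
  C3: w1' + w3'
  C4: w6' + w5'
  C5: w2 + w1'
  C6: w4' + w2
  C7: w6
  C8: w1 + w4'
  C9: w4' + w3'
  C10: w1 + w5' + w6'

(w6) alone gives w6 = 1.
(w5') alone gives w5 = 0.
(w3') alone gives w3 = 0.
(w2') alone gives w2 = 0.
(w1') alone gives w1 = 0.
(w4') alone gives w4 = 0.
Every clause now holds.

w1: 0; w2: 0; w3: 0; w4: 0; w5: 0; w6: 1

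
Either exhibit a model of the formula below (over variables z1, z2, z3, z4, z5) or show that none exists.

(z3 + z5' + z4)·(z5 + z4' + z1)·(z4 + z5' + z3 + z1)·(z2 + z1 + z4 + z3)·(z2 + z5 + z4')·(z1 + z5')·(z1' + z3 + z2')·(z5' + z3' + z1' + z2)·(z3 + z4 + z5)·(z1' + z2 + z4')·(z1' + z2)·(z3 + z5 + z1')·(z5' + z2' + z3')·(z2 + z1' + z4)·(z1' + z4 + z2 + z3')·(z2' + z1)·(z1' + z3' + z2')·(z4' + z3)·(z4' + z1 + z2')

Case z1 = 0:
The clause (z5') is unit, so z5 = 0.
The clause (z4') is unit, so z4 = 0.
The clause (z3) is unit, so z3 = 1.
The clause (z2') is unit, so z2 = 0.
Every clause now holds.

z1 ↦ 0, z2 ↦ 0, z3 ↦ 1, z4 ↦ 0, z5 ↦ 0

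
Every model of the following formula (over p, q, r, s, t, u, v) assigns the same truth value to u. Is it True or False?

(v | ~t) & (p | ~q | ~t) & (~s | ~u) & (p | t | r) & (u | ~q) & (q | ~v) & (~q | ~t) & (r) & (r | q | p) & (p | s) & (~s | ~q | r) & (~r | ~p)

False

Suppose u = 1.
(~s) alone gives s = 0.
(r) alone gives r = 1.
(p) alone gives p = 1.
But (~p) is also a unit clause — contradiction.
So every satisfying assignment has u = False.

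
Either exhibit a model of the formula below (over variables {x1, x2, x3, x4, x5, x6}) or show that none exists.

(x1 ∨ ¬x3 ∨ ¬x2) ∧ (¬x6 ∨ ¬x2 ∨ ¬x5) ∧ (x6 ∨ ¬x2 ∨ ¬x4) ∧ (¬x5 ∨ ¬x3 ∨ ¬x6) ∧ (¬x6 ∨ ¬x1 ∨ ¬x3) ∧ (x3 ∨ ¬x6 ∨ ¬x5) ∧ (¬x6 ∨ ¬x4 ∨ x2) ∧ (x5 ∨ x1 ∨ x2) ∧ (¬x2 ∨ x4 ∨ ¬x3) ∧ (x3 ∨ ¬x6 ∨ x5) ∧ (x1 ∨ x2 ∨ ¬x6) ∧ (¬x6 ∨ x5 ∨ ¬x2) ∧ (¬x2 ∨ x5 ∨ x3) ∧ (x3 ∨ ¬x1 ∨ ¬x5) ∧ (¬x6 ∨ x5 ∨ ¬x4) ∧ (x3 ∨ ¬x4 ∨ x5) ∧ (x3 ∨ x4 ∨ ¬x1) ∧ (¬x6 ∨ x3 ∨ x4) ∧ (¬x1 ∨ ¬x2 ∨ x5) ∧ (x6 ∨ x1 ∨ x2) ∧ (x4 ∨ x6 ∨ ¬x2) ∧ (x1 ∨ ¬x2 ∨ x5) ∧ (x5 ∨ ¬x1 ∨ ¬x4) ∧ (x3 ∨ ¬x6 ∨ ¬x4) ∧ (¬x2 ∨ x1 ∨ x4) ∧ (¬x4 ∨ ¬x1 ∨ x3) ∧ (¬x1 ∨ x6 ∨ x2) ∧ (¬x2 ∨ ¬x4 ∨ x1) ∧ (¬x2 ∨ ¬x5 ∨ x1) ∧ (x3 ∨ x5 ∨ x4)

Case x1 = True:
Case x6 = False:
From the singleton clause (x2), x2 = True.
From the singleton clause (¬x4), x4 = False.
But (x4) is also a unit clause — contradiction.
That branch fails; take x6 = True instead.
From the singleton clause (¬x3), x3 = False.
From the singleton clause (¬x5), x5 = False.
But (x5) is also a unit clause — contradiction.
Either choice for x6 ends in contradiction.
That branch fails; take x1 = False instead.
Case x3 = False:
Case x6 = False:
From the singleton clause (x2), x2 = True.
From the singleton clause (¬x4), x4 = False.
But (x4) is also a unit clause — contradiction.
That branch fails; take x6 = True instead.
From the singleton clause (¬x5), x5 = False.
But (x5) is also a unit clause — contradiction.
Either choice for x6 ends in contradiction.
That branch fails; take x3 = True instead.
From the singleton clause (¬x2), x2 = False.
From the singleton clause (x5), x5 = True.
From the singleton clause (¬x6), x6 = False.
But (x6) is also a unit clause — contradiction.
Either choice for x3 ends in contradiction.
Either choice for x1 ends in contradiction.

UNSATISFIABLE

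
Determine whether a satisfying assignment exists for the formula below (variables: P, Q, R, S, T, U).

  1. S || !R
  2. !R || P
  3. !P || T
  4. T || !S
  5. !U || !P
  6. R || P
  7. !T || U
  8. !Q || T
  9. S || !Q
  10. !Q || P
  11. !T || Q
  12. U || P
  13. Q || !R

Try S = true.
(T) alone gives T = true.
(U) alone gives U = true.
(!P) alone gives P = false.
(!R) alone gives R = false.
Now (R) is unsatisfied and unit — conflict.
Undo S and try S = false.
(!R) alone gives R = false.
(P) alone gives P = true.
(T) alone gives T = true.
(!U) alone gives U = false.
Now (U) is unsatisfied and unit — conflict.
Both values of S lead to a conflict.
No assignment satisfies every clause.

No, unsatisfiable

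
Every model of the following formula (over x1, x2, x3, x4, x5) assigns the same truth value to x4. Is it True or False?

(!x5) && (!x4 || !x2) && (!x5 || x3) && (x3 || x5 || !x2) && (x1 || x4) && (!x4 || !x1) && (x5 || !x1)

True

Suppose x4 = false.
From the singleton clause (!x5), x5 = false.
From the singleton clause (x1), x1 = true.
That conflicts with the unit clause (!x1).
So every satisfying assignment has x4 = True.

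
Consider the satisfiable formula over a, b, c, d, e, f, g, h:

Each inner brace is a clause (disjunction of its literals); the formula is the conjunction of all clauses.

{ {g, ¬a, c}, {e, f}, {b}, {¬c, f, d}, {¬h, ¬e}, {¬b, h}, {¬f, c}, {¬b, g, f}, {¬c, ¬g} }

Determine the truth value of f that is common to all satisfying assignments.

True

Suppose f = False.
(e) alone gives e = True.
(b) alone gives b = True.
(¬h) alone gives h = False.
That conflicts with the unit clause (h).
So every satisfying assignment has f = True.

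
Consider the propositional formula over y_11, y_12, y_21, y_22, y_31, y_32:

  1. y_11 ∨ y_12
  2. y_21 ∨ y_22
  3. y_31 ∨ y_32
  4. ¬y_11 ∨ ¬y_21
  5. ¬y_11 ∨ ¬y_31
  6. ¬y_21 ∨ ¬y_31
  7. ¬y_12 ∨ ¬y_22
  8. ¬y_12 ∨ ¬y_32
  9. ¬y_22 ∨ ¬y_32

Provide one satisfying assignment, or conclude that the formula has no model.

Case y_11 = True:
(¬y_21) alone gives y_21 = False.
(y_22) alone gives y_22 = True.
(¬y_31) alone gives y_31 = False.
(y_32) alone gives y_32 = True.
But (¬y_32) is also a unit clause — contradiction.
So y_11 must be the other value — set y_11 = False.
(y_12) alone gives y_12 = True.
(¬y_22) alone gives y_22 = False.
(y_21) alone gives y_21 = True.
(¬y_31) alone gives y_31 = False.
(y_32) alone gives y_32 = True.
But (¬y_32) is also a unit clause — contradiction.
Both values of y_11 lead to a conflict.

UNSATISFIABLE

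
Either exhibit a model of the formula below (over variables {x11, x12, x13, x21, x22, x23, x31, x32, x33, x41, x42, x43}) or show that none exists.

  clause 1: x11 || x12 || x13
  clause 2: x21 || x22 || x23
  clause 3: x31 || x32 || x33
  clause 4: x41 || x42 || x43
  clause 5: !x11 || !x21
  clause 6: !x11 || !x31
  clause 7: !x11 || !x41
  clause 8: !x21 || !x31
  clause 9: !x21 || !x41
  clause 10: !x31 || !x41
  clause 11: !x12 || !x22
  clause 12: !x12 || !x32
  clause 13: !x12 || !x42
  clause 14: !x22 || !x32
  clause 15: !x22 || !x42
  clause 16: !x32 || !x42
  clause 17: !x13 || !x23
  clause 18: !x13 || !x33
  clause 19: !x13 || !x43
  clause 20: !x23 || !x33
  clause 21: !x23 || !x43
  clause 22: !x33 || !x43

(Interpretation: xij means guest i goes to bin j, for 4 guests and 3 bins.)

UNSATISFIABLE

Try x11 = false.
Try x12 = true.
From the singleton clause (!x22), x22 = false.
From the singleton clause (!x32), x32 = false.
From the singleton clause (!x42), x42 = false.
Try x21 = true.
From the singleton clause (!x31), x31 = false.
From the singleton clause (x33), x33 = true.
From the singleton clause (!x41), x41 = false.
From the singleton clause (x43), x43 = true.
But (!x43) is also a unit clause — contradiction.
So x21 must be the other value — set x21 = false.
From the singleton clause (x23), x23 = true.
From the singleton clause (!x13), x13 = false.
From the singleton clause (!x33), x33 = false.
From the singleton clause (x31), x31 = true.
From the singleton clause (!x41), x41 = false.
From the singleton clause (x43), x43 = true.
But (!x43) is also a unit clause — contradiction.
Neither x21 = true nor x21 = false works.
So x12 must be the other value — set x12 = false.
From the singleton clause (x13), x13 = true.
From the singleton clause (!x23), x23 = false.
From the singleton clause (!x33), x33 = false.
From the singleton clause (!x43), x43 = false.
Try x21 = true.
From the singleton clause (!x31), x31 = false.
From the singleton clause (x32), x32 = true.
From the singleton clause (!x41), x41 = false.
From the singleton clause (x42), x42 = true.
But (!x42) is also a unit clause — contradiction.
So x21 must be the other value — set x21 = false.
From the singleton clause (x22), x22 = true.
From the singleton clause (!x32), x32 = false.
From the singleton clause (x31), x31 = true.
From the singleton clause (!x41), x41 = false.
From the singleton clause (x42), x42 = true.
But (!x42) is also a unit clause — contradiction.
Neither x21 = true nor x21 = false works.
Neither x12 = true nor x12 = false works.
So x11 must be the other value — set x11 = true.
From the singleton clause (!x21), x21 = false.
From the singleton clause (!x31), x31 = false.
From the singleton clause (!x41), x41 = false.
Try x22 = true.
From the singleton clause (!x12), x12 = false.
From the singleton clause (!x32), x32 = false.
From the singleton clause (x33), x33 = true.
From the singleton clause (!x42), x42 = false.
From the singleton clause (x43), x43 = true.
But (!x43) is also a unit clause — contradiction.
So x22 must be the other value — set x22 = false.
From the singleton clause (x23), x23 = true.
From the singleton clause (!x13), x13 = false.
From the singleton clause (!x33), x33 = false.
From the singleton clause (x32), x32 = true.
From the singleton clause (!x12), x12 = false.
From the singleton clause (!x42), x42 = false.
From the singleton clause (x43), x43 = true.
But (!x43) is also a unit clause — contradiction.
Neither x22 = true nor x22 = false works.
Neither x11 = true nor x11 = false works.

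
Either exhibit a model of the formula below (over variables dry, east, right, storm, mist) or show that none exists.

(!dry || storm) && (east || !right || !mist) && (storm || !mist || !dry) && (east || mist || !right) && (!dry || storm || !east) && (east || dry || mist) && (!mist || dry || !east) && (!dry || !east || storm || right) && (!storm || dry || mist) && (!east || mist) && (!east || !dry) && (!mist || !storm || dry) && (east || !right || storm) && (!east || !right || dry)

Branch on dry: set dry = true.
(storm) alone gives storm = true.
(!east) alone gives east = false.
Branch on right: set right = false.
Every clause is now satisfied; mist is unconstrained.

dry: true, east: false, right: false, storm: true, mist: true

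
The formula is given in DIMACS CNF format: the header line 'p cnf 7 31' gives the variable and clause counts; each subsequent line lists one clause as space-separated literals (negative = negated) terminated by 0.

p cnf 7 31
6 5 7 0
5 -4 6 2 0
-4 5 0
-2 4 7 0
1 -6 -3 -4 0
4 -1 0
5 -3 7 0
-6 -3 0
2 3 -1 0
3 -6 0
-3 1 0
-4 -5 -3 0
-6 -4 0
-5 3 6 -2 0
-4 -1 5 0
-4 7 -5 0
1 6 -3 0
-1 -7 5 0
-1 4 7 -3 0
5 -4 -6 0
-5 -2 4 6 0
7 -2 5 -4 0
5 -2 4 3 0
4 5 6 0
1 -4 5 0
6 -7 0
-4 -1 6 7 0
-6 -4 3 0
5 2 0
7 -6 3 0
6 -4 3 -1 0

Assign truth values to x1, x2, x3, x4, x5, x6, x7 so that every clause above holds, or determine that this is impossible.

Try x4 = False.
Unit clause (¬x1) forces x1 = False.
Unit clause (¬x3) forces x3 = False.
Unit clause (¬x6) forces x6 = False.
Unit clause (x5) forces x5 = True.
Unit clause (¬x2) forces x2 = False.
Unit clause (¬x7) forces x7 = False.
All clauses are satisfied.

x1: False,  x2: False,  x3: False,  x4: False,  x5: True,  x6: False,  x7: False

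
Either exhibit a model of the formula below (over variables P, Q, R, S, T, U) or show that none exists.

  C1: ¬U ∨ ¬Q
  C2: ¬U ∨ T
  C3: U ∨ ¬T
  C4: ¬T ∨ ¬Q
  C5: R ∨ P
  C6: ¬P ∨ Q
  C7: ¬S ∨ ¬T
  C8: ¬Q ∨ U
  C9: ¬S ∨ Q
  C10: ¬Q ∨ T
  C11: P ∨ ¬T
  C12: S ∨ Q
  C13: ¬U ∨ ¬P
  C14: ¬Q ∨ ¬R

UNSATISFIABLE

Suppose U = False.
From the singleton clause (¬T), T = False.
From the singleton clause (¬Q), Q = False.
From the singleton clause (¬P), P = False.
From the singleton clause (R), R = True.
From the singleton clause (¬S), S = False.
That conflicts with the unit clause (S).
So U must be the other value — set U = True.
From the singleton clause (¬Q), Q = False.
From the singleton clause (T), T = True.
From the singleton clause (¬P), P = False.
That conflicts with the unit clause (P).
Neither U = True nor U = False works.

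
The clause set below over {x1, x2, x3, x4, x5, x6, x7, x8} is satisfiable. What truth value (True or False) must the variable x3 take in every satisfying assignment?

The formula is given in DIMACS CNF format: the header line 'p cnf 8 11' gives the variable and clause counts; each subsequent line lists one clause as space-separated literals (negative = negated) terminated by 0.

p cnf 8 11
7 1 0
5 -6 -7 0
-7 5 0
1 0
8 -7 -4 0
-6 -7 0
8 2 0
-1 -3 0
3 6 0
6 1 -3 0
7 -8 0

Suppose x3 = True.
The clause (x1) is unit, so x1 = True.
But (¬x1) is also a unit clause — contradiction.
So every satisfying assignment has x3 = False.

False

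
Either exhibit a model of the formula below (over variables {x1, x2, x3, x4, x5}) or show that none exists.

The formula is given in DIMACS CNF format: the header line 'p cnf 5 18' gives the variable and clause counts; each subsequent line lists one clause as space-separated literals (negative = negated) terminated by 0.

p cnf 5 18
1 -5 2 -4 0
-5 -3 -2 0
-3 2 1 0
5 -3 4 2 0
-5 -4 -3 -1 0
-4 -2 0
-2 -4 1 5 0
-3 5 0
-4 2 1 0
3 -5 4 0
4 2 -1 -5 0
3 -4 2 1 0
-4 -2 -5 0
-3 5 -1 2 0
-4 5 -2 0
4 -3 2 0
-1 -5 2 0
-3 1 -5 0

x1 ↦ True,  x2 ↦ False,  x3 ↦ False,  x4 ↦ False,  x5 ↦ False

Branch on x4: set x4 = False.
Branch on x3: set x3 = False.
The clause (¬x5) is unit, so x5 = False.
Every clause is now satisfied; x1, x2 are unconstrained.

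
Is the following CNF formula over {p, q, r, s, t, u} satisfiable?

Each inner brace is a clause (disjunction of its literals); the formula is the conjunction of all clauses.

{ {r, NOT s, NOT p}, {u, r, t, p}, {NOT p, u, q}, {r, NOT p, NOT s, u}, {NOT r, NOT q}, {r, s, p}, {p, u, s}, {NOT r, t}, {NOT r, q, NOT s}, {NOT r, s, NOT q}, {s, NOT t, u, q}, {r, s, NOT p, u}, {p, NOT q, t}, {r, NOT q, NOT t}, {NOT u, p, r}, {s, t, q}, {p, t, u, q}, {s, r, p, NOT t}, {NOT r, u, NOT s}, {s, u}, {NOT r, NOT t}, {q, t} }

Satisfiable

Case r = false:
Case s = true:
From the singleton clause (NOT p), p = false.
From the singleton clause (NOT u), u = false.
From the singleton clause (t), t = true.
From the singleton clause (NOT q), q = false.
This assignment satisfies each clause.
A satisfying assignment: p: false; q: false; r: false; s: true; t: true; u: false.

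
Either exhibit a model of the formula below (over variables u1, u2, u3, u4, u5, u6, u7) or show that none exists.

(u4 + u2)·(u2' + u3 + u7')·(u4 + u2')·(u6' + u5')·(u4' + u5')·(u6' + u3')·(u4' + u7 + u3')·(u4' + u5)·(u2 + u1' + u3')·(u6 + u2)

Case u4 = 1:
(u5') alone gives u5 = 0.
Now (u5) is unsatisfied and unit — conflict.
Undo u4 and try u4 = 0.
(u2) alone gives u2 = 1.
Now (u2') is unsatisfied and unit — conflict.
Both values of u4 lead to a conflict.

UNSATISFIABLE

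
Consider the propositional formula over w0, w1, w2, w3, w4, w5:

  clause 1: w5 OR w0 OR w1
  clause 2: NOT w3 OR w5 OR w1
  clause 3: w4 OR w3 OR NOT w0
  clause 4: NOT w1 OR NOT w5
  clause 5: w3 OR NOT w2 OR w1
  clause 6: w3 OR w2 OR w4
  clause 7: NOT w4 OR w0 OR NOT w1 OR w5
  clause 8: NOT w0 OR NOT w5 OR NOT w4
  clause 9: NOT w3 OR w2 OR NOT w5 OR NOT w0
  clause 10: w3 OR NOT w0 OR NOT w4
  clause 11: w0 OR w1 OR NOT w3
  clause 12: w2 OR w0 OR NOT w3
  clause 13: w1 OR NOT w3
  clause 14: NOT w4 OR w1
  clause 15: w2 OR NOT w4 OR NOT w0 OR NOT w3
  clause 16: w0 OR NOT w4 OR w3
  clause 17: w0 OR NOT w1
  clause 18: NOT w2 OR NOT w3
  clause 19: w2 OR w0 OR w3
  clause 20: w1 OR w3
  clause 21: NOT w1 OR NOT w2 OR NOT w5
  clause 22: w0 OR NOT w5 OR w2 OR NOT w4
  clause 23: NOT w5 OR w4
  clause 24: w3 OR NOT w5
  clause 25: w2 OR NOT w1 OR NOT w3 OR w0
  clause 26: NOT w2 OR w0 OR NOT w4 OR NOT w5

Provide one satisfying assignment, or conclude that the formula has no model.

w0: true,  w1: true,  w2: false,  w3: true,  w4: false,  w5: false

Try w1 = true.
The clause (NOT w5) is unit, so w5 = false.
The clause (w0) is unit, so w0 = true.
Try w4 = false.
The clause (w3) is unit, so w3 = true.
The clause (NOT w2) is unit, so w2 = false.
This assignment satisfies each clause.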